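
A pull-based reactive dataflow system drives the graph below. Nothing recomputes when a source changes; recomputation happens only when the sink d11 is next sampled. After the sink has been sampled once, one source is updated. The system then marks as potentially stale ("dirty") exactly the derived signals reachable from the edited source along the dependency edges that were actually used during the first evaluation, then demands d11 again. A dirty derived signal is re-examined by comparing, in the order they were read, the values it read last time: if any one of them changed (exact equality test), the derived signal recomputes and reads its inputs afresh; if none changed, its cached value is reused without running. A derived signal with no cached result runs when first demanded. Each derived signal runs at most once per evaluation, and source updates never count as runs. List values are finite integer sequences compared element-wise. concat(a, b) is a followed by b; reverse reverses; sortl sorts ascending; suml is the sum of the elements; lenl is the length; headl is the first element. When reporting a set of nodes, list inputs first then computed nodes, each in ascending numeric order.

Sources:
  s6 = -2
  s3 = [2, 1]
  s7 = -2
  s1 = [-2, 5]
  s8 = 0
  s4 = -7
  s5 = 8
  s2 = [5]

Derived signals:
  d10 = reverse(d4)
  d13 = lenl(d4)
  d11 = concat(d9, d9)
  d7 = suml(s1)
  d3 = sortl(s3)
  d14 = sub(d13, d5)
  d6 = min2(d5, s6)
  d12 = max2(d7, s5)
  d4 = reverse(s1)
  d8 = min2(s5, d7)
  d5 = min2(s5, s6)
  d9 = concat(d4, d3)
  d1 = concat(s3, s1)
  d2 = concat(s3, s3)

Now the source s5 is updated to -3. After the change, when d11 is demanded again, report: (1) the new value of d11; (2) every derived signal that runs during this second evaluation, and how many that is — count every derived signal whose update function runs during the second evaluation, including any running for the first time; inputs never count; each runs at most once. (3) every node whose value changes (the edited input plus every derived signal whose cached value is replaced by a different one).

First evaluation (everything demanded from the output):
  d3 = sortl([2, 1]) = [1, 2]
  d4 = reverse([-2, 5]) = [5, -2]
  d9 = concat([5, -2], [1, 2]) = [5, -2, 1, 2]
  d11 = concat([5, -2, 1, 2], [5, -2, 1, 2]) = [5, -2, 1, 2, 5, -2, 1, 2]

Propagation after the edit:
  s5 feeds no computation that the output demands — nothing is marked dirty and nothing runs.

Key observation: s5 is never demanded by the output, so the edit triggers no recomputation at all.

New value of d11: [5, -2, 1, 2, 5, -2, 1, 2].
Derived signals that run: none — 0 in total.
Values that change: s5.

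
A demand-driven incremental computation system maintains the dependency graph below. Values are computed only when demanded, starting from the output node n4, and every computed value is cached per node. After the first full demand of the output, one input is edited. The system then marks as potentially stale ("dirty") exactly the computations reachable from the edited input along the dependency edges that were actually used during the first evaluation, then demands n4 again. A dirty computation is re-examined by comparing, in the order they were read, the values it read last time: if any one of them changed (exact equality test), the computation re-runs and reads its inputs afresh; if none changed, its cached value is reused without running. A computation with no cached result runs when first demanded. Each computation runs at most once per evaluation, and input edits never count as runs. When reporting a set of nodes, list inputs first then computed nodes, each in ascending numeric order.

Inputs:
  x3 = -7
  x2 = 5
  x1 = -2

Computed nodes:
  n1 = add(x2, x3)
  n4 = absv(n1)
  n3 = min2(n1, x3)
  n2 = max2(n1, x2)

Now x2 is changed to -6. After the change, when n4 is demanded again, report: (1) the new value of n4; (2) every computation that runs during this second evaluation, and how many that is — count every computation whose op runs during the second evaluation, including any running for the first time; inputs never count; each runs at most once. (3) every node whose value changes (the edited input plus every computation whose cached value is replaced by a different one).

First evaluation (everything demanded from the output):
  n1 = add(5, -7) = -2
  n4 = absv(-2) = 2

Propagation after the edit:
  n1: runs — x2 5->-6; result -13.
  n4: runs — n1 -2->-13; result 13.

New value of n4: 13.
Computations that run: n1, n4 — 2 in total.
Values that change: x2, n1, n4.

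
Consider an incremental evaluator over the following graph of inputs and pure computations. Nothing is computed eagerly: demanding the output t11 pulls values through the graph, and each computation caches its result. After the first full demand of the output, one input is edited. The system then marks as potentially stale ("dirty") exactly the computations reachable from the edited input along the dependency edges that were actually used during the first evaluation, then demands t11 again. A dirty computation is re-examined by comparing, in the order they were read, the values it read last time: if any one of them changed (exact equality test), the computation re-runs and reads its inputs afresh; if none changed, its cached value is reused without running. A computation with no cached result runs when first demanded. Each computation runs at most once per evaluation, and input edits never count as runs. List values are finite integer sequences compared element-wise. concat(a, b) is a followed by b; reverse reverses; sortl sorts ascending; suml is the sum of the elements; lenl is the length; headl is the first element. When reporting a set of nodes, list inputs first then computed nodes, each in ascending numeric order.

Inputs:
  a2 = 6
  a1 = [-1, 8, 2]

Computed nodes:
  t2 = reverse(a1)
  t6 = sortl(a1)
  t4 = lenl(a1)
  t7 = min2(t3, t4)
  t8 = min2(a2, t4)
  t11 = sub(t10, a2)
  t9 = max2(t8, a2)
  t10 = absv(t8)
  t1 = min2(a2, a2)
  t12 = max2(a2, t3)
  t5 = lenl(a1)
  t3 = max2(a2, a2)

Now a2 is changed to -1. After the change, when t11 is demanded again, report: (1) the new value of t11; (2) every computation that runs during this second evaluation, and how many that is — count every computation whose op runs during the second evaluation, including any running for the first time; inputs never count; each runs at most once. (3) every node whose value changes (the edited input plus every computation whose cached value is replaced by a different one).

Initial pass — values computed on the first demand:
  t4 = lenl([-1, 8, 2]) = 3
  t8 = min2(6, 3) = 3
  t10 = absv(3) = 3
  t11 = sub(3, 6) = -3

Second demand — change propagation:
  t8: re-runs because a2 6->-1; new result -1.
  t10: re-runs because t8 3->-1; new result 1.
  t11: re-runs because t10 3->1; a2 6->-1; new result 2.

t11 now evaluates to 2.
Run set: t8, t10, t11 (3 run).
Changed values: a2, t8, t10, t11.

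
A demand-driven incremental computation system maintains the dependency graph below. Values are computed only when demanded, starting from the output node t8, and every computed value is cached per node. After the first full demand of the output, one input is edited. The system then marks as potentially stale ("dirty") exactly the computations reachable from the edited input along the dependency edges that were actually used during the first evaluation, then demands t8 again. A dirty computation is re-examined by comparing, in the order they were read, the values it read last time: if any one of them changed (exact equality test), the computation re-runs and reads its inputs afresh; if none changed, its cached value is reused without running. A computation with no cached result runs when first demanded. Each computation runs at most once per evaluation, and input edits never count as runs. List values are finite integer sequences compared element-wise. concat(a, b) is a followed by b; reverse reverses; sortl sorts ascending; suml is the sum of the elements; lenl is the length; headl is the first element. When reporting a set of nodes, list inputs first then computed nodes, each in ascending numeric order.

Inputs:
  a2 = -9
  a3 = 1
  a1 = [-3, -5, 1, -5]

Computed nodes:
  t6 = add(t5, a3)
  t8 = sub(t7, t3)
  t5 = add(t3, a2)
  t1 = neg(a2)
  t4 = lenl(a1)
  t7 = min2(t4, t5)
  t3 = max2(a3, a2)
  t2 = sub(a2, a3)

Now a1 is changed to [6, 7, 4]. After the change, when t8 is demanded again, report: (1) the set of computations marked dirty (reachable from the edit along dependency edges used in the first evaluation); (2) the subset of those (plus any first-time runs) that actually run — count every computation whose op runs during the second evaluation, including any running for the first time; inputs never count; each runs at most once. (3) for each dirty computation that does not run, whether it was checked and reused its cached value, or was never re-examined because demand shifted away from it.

Marked dirty: t4, t7, t8.
Computations that run: t4, t7 — 2 in total.
Checked but reused from cache: t8.
Key observation: the change is absorbed at t7 — it re-runs but produces the same value, and the output's value is unchanged.

First evaluation (everything demanded from the output):
  t3 = max2(1, -9) = 1
  t4 = lenl([-3, -5, 1, -5]) = 4
  t5 = add(1, -9) = -8
  t7 = min2(4, -8) = -8
  t8 = sub(-8, 1) = -9

Propagation after the edit:
  t4: runs — a1 [-3, -5, 1, -5]->[6, 7, 4]; result 3.
  t7: runs — t4 4->3; result -8 (same value as before).
  t8: checked — values it read are unchanged (t7 unchanged, t3 unchanged); reused cached -9 without running.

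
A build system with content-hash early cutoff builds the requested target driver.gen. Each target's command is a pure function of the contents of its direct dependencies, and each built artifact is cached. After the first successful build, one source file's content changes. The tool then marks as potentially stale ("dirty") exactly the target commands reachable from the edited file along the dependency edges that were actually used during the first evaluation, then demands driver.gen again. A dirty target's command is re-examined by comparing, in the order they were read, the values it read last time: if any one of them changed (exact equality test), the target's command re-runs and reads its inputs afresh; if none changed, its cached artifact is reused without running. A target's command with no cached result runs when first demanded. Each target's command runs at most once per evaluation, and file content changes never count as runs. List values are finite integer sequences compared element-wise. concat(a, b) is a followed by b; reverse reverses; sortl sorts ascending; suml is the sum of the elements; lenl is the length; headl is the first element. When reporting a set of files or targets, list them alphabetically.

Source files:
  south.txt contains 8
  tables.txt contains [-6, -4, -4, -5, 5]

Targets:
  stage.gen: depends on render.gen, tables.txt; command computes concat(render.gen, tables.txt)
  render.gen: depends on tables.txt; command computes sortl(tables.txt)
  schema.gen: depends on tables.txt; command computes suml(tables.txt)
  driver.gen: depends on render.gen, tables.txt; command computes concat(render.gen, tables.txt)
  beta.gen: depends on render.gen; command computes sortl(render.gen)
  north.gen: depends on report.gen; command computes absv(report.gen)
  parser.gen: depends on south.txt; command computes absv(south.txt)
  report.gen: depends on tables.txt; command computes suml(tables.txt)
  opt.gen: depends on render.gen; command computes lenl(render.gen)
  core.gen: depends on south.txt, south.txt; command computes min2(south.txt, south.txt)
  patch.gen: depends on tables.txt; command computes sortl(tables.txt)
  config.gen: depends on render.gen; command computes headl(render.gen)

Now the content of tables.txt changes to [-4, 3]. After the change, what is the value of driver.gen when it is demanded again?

First evaluation (everything demanded from the output):
  render.gen = sortl([-6, -4, -4, -5, 5]) = [-6, -5, -4, -4, 5]
  driver.gen = concat([-6, -5, -4, -4, 5], [-6, -4, -4, -5, 5]) = [-6, -5, -4, -4, 5, -6, -4, -4, -5, 5]

Propagation after the edit:
  render.gen: runs — tables.txt [-6, -4, -4, -5, 5]->[-4, 3]; result [-4, 3].
  driver.gen: runs — render.gen [-6, -5, -4, -4, 5]->[-4, 3]; tables.txt [-6, -4, -4, -5, 5]->[-4, 3]; result [-4, 3, -4, 3].

New value of driver.gen: [-4, 3, -4, 3].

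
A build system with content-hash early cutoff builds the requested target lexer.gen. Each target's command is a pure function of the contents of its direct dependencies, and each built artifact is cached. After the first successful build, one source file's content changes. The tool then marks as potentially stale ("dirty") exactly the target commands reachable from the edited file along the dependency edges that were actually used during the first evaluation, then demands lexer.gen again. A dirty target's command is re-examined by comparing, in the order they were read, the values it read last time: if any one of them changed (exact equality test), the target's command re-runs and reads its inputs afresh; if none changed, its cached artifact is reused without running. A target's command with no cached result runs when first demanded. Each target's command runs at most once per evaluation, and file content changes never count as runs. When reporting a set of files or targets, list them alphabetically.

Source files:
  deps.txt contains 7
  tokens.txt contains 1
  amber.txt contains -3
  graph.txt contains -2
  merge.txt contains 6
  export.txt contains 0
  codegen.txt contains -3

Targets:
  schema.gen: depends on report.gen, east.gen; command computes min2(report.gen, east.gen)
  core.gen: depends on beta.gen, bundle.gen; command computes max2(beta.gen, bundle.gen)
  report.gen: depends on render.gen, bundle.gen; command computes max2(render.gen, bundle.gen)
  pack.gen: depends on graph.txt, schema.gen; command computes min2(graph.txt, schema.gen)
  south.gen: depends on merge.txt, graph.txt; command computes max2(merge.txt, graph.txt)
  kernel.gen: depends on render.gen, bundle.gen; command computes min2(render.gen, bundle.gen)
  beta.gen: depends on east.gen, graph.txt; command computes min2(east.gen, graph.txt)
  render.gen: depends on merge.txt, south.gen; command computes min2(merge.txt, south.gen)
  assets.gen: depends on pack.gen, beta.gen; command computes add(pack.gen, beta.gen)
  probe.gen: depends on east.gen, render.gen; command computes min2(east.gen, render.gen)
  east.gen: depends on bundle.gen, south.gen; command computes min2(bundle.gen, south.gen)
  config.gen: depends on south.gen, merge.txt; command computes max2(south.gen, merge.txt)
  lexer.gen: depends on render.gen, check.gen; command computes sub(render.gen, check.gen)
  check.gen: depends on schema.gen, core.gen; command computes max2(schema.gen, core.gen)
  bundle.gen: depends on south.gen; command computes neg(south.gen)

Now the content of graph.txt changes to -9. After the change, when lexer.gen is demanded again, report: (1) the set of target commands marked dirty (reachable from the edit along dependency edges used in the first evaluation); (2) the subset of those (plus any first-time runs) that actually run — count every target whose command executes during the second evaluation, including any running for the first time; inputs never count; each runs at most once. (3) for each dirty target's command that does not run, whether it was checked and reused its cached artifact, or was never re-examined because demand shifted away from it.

First evaluation (everything demanded from the output):
  south.gen = max2(6, -2) = 6
  bundle.gen = neg(6) = -6
  east.gen = min2(-6, 6) = -6
  beta.gen = min2(-6, -2) = -6
  core.gen = max2(-6, -6) = -6
  render.gen = min2(6, 6) = 6
  report.gen = max2(6, -6) = 6
  schema.gen = min2(6, -6) = -6
  check.gen = max2(-6, -6) = -6
  lexer.gen = sub(6, -6) = 12

Propagation after the edit:
  south.gen: runs — graph.txt -2->-9; result 6 (same value as before).
  bundle.gen: checked — values it read are unchanged (south.gen unchanged); reused cached -6 without running.
  east.gen: checked — values it read are unchanged (bundle.gen unchanged, south.gen unchanged); reused cached -6 without running.
  beta.gen: runs — graph.txt -2->-9; result -9.
  core.gen: runs — beta.gen -6->-9; result -6 (same value as before).
  render.gen: checked — values it read are unchanged (merge.txt unchanged, south.gen unchanged); reused cached 6 without running.
  report.gen: checked — values it read are unchanged (render.gen unchanged, bundle.gen unchanged); reused cached 6 without running.
  schema.gen: checked — values it read are unchanged (report.gen unchanged, east.gen unchanged); reused cached -6 without running.
  check.gen: checked — values it read are unchanged (schema.gen unchanged, core.gen unchanged); reused cached -6 without running.
  lexer.gen: checked — values it read are unchanged (render.gen unchanged, check.gen unchanged); reused cached 12 without running.

Key observation: the cutoff stops propagation at render.gen — its inputs' values are unchanged, so it reuses its cache.

Marked dirty: beta.gen, bundle.gen, check.gen, core.gen, east.gen, lexer.gen, render.gen, report.gen, schema.gen, south.gen.
Target commands that run: beta.gen, core.gen, south.gen — 3 in total.
Checked but reused from cache: bundle.gen, check.gen, east.gen, lexer.gen, render.gen, report.gen, schema.gen.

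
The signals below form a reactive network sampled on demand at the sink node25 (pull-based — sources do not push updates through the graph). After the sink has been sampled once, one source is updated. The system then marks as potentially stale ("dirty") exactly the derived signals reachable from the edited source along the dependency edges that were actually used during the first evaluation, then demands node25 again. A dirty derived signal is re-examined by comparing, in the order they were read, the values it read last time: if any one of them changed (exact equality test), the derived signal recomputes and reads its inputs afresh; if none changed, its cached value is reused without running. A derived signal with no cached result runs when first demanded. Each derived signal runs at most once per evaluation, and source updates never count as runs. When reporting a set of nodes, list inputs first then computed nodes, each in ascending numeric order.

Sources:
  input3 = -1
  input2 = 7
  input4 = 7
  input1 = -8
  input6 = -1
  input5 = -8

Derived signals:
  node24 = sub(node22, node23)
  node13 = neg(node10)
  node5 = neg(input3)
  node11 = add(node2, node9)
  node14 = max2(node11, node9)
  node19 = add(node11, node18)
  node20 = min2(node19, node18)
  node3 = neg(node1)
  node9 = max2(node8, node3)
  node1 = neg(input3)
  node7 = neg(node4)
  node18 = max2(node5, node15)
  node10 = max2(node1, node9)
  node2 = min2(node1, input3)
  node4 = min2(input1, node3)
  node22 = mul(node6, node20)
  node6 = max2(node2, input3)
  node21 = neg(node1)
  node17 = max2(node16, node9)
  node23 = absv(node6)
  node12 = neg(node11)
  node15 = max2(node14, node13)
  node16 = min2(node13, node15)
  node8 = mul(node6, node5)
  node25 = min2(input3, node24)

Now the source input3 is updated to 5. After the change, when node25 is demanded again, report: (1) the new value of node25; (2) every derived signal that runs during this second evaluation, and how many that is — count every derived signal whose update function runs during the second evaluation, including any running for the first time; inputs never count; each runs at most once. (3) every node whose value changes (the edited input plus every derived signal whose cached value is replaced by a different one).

node25 now evaluates to 5.
Run set: node1, node2, node3, node5, node6, node8, node9, node10, node11, node13, node14, node15, node18, node19, node20, node22, node23, node24, node25 (19 run).
Changed values: input3, node1, node2, node3, node5, node6, node8, node9, node10, node11, node13, node14, node15, node18, node19, node20, node22, node23, node24, node25.

Initial pass — values computed on the first demand:
  node1 = neg(-1) = 1
  node2 = min2(1, -1) = -1
  node3 = neg(1) = -1
  node5 = neg(-1) = 1
  node6 = max2(-1, -1) = -1
  node8 = mul(-1, 1) = -1
  node9 = max2(-1, -1) = -1
  node10 = max2(1, -1) = 1
  node11 = add(-1, -1) = -2
  node13 = neg(1) = -1
  node14 = max2(-2, -1) = -1
  node15 = max2(-1, -1) = -1
  node18 = max2(1, -1) = 1
  node19 = add(-2, 1) = -1
  node20 = min2(-1, 1) = -1
  node22 = mul(-1, -1) = 1
  node23 = absv(-1) = 1
  node24 = sub(1, 1) = 0
  node25 = min2(-1, 0) = -1

Second demand — change propagation:
  node1: re-runs because input3 -1->5; new result -5.
  node2: re-runs because node1 1->-5; input3 -1->5; new result -5.
  node3: re-runs because node1 1->-5; new result 5.
  node5: re-runs because input3 -1->5; new result -5.
  node6: re-runs because node2 -1->-5; input3 -1->5; new result 5.
  node8: re-runs because node6 -1->5; node5 1->-5; new result -25.
  node9: re-runs because node8 -1->-25; node3 -1->5; new result 5.
  node10: re-runs because node1 1->-5; node9 -1->5; new result 5.
  node11: re-runs because node2 -1->-5; node9 -1->5; new result 0.
  node13: re-runs because node10 1->5; new result -5.
  node14: re-runs because node11 -2->0; node9 -1->5; new result 5.
  node15: re-runs because node14 -1->5; node13 -1->-5; new result 5.
  node18: re-runs because node5 1->-5; node15 -1->5; new result 5.
  node19: re-runs because node11 -2->0; node18 1->5; new result 5.
  node20: re-runs because node19 -1->5; node18 1->5; new result 5.
  node22: re-runs because node6 -1->5; node20 -1->5; new result 25.
  node23: re-runs because node6 -1->5; new result 5.
  node24: re-runs because node22 1->25; node23 1->5; new result 20.
  node25: re-runs because input3 -1->5; node24 0->20; new result 5.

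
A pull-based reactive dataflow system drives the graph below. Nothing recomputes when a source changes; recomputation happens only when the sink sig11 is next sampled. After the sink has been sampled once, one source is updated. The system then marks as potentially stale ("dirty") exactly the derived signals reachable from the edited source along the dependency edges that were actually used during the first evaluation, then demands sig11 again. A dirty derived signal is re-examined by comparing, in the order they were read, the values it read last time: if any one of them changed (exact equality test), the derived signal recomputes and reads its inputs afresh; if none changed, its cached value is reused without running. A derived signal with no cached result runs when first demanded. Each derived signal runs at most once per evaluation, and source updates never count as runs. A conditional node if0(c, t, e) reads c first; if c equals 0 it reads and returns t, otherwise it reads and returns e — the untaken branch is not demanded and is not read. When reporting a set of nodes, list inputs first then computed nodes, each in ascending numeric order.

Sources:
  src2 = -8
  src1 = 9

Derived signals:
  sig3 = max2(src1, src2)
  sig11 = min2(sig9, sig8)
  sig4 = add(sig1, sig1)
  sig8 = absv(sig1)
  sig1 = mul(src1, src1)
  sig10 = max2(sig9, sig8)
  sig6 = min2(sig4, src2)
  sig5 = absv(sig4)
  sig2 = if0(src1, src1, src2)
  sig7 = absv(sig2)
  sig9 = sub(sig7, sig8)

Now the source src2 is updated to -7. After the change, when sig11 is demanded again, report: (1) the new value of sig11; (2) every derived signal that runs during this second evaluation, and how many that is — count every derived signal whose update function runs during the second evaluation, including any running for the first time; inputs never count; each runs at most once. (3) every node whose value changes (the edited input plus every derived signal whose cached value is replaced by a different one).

First evaluation (everything demanded from the output):
  sig1 = mul(9, 9) = 81
  sig2 = if0(src1=9 -> else branch src2) = -8
  sig7 = absv(-8) = 8
  sig8 = absv(81) = 81
  sig9 = sub(8, 81) = -73
  sig11 = min2(-73, 81) = -73

Propagation after the edit:
  sig2: runs — src2 -8->-7; result -7.
  sig7: runs — sig2 -8->-7; result 7.
  sig9: runs — sig7 8->7; result -74.
  sig11: runs — sig9 -73->-74; result -74.

New value of sig11: -74.
Derived signals that run: sig2, sig7, sig9, sig11 — 4 in total.
Values that change: src2, sig2, sig7, sig9, sig11.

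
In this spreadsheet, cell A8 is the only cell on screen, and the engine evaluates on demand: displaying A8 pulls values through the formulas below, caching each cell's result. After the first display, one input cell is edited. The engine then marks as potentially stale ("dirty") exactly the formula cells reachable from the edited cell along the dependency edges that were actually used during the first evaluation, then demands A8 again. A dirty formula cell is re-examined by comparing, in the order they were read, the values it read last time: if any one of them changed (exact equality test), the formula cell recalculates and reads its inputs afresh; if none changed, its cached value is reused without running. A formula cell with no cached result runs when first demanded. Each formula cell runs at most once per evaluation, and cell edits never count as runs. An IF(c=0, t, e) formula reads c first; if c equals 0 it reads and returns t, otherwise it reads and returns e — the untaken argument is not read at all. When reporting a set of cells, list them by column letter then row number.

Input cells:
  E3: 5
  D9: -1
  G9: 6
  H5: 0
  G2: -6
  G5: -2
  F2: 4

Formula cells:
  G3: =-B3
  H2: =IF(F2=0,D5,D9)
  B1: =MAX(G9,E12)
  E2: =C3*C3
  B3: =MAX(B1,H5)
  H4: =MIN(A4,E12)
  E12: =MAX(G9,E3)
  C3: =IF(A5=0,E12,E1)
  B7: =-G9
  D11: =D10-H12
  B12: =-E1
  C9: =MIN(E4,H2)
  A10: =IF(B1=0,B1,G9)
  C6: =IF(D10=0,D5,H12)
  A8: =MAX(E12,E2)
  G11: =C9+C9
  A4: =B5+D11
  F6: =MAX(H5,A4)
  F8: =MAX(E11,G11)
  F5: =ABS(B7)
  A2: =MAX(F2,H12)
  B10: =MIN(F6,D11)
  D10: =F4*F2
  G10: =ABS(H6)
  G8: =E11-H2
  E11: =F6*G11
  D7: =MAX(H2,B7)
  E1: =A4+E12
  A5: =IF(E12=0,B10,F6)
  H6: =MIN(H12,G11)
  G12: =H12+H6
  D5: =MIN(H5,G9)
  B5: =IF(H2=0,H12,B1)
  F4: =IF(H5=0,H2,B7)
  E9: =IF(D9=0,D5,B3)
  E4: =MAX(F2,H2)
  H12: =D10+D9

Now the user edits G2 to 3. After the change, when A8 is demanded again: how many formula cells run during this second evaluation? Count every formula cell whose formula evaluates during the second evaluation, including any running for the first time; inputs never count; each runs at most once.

Initial pass — values computed on the first demand:
  E12 = MAX(6, 5) = 6
  B1 = MAX(6, 6) = 6
  H2 = IF(F2=0: F2=4 -> else branch D9) = -1
  F4 = IF(H5=0: H5=0 -> then branch H2) = -1
  D10 = -1 * 4 = -4
  H12 = -4 + -1 = -5
  B5 = IF(H2=0: H2=-1 -> else branch B1) = 6
  D11 = -4 - -5 = 1
  A4 = 6 + 1 = 7
  E1 = 7 + 6 = 13
  F6 = MAX(0, 7) = 7
  A5 = IF(E12=0: E12=6 -> else branch F6) = 7
  C3 = IF(A5=0: A5=7 -> else branch E1) = 13
  E2 = 13 * 13 = 169
  A8 = MAX(6, 169) = 169

Second demand — change propagation:
  no demanded computation ever read G2, so the edit dirties nothing and nothing runs.

The important point: nothing the output needs ever reads G2, so the edit is invisible to it.

Run set: none (0 run).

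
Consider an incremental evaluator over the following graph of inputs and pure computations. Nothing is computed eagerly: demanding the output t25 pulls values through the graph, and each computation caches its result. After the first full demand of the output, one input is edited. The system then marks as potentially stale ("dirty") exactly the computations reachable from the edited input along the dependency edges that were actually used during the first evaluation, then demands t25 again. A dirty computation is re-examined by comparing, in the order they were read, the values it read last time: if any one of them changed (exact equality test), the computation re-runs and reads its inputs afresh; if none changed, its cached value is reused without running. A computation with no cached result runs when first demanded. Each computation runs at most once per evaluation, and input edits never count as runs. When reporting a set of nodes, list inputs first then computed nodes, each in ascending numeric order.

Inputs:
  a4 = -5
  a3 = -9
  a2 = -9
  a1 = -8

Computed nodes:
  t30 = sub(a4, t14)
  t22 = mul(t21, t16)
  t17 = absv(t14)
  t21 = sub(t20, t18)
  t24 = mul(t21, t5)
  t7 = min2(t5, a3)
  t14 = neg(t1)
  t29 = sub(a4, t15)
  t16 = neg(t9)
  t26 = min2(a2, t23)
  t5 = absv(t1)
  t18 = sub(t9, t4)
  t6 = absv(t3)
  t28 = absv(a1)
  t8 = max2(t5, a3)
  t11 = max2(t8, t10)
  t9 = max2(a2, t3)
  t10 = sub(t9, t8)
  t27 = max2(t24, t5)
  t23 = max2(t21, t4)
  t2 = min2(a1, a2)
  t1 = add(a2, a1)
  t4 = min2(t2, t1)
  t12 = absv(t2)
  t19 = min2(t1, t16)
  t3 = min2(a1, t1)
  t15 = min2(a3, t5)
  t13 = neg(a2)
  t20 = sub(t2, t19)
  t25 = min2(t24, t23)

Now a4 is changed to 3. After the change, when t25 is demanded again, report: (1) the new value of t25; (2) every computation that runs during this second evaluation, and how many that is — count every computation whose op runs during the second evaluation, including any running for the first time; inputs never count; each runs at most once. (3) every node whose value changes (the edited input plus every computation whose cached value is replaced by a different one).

t25 now evaluates to 0.
Run set: none (0 run).
Changed values: a4.
The important point: nothing the output needs ever reads a4, so the edit is invisible to it.

Initial pass — values computed on the first demand:
  t1 = add(-9, -8) = -17
  t2 = min2(-8, -9) = -9
  t3 = min2(-8, -17) = -17
  t4 = min2(-9, -17) = -17
  t5 = absv(-17) = 17
  t9 = max2(-9, -17) = -9
  t16 = neg(-9) = 9
  t18 = sub(-9, -17) = 8
  t19 = min2(-17, 9) = -17
  t20 = sub(-9, -17) = 8
  t21 = sub(8, 8) = 0
  t23 = max2(0, -17) = 0
  t24 = mul(0, 17) = 0
  t25 = min2(0, 0) = 0

Second demand — change propagation:
  no demanded computation ever read a4, so the edit dirties nothing and nothing runs.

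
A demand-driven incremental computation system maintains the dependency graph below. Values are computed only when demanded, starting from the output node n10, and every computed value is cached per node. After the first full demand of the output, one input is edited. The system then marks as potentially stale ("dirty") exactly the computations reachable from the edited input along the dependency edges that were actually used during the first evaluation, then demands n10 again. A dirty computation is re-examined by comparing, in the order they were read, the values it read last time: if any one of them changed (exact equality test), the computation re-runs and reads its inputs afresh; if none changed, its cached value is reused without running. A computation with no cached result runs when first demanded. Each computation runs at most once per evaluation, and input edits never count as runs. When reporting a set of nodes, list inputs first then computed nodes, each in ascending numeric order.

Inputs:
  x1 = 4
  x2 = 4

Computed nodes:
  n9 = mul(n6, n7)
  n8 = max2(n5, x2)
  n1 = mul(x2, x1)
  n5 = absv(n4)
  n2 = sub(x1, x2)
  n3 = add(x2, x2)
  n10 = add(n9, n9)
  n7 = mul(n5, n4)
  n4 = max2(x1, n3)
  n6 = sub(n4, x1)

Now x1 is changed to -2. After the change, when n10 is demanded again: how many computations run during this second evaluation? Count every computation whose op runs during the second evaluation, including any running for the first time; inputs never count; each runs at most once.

First evaluation (everything demanded from the output):
  n3 = add(4, 4) = 8
  n4 = max2(4, 8) = 8
  n5 = absv(8) = 8
  n6 = sub(8, 4) = 4
  n7 = mul(8, 8) = 64
  n9 = mul(4, 64) = 256
  n10 = add(256, 256) = 512

Propagation after the edit:
  n4: runs — x1 4->-2; result 8 (same value as before).
  n5: checked — values it read are unchanged (n4 unchanged); reused cached 8 without running.
  n6: runs — x1 4->-2; result 10.
  n7: checked — values it read are unchanged (n5 unchanged, n4 unchanged); reused cached 64 without running.
  n9: runs — n6 4->10; result 640.
  n10: runs — n9 256->640; n9 256->640; result 1280.

Key observation: the cutoff stops propagation at n5 — its inputs' values are unchanged, so it reuses its cache.

Computations that run: n4, n6, n9, n10 — 4 in total.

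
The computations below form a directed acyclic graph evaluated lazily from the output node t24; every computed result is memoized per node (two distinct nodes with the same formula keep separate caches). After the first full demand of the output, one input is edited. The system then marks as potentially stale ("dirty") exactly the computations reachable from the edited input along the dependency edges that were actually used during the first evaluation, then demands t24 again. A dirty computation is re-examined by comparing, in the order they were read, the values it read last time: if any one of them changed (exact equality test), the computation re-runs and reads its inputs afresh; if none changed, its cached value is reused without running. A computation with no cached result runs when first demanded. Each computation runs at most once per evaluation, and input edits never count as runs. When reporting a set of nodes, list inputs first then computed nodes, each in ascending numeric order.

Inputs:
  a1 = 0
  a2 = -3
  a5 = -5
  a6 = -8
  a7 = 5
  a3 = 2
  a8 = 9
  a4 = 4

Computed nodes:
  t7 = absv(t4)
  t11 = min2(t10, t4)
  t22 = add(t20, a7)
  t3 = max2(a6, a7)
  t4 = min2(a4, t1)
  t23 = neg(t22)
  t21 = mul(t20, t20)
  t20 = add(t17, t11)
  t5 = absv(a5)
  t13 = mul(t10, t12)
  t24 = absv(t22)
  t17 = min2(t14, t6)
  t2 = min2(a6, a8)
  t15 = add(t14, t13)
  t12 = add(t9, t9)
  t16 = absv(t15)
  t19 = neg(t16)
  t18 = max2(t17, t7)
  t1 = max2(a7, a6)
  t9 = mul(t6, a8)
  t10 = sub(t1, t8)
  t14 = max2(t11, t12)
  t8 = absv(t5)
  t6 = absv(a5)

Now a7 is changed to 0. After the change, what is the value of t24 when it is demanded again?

Demanding t24 again yields 0.
Note where the cutoff bites: t17 is checked, finds nothing changed, and keeps its cache.

First demand of the output computes:
  t1 = max2(5, -8) = 5
  t4 = min2(4, 5) = 4
  t5 = absv(-5) = 5
  t6 = absv(-5) = 5
  t8 = absv(5) = 5
  t9 = mul(5, 9) = 45
  t10 = sub(5, 5) = 0
  t11 = min2(0, 4) = 0
  t12 = add(45, 45) = 90
  t14 = max2(0, 90) = 90
  t17 = min2(90, 5) = 5
  t20 = add(5, 0) = 5
  t22 = add(5, 5) = 10
  t24 = absv(10) = 10

After the edit, cleaning proceeds:
  t1: a read changed (a7 5->0) — executes, giving 0.
  t4: a read changed (t1 5->0) — executes, giving 0.
  t10: a read changed (t1 5->0) — executes, giving -5.
  t11: a read changed (t10 0->-5; t4 4->0) — executes, giving -5.
  t14: a read changed (t11 0->-5) — executes, giving 90 — identical to its old value.
  t17: dirty, but its reads are unchanged (t14 unchanged, t6 unchanged); cached 5 stands.
  t20: a read changed (t11 0->-5) — executes, giving 0.
  t22: a read changed (t20 5->0; a7 5->0) — executes, giving 0.
  t24: a read changed (t22 10->0) — executes, giving 0.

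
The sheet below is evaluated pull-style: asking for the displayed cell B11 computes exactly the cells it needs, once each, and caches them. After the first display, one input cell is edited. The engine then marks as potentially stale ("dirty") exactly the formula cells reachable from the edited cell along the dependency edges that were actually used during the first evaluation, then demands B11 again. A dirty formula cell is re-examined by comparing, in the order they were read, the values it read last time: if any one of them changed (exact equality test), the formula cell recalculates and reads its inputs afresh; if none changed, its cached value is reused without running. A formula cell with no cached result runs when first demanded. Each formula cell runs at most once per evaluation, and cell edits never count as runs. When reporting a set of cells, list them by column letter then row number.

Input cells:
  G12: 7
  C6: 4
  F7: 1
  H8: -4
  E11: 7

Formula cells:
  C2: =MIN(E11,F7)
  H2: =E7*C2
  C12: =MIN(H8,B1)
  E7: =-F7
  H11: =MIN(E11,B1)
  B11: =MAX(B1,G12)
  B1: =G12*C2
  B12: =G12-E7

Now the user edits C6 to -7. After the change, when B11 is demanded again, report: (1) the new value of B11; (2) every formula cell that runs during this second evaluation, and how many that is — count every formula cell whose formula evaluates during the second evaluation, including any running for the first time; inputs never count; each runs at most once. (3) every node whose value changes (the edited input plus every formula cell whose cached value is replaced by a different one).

Demanding B11 again yields 7.
0 formula cells run: none.
The nodes whose values change: C6.
Note the shortcut — nothing in the graph depends on C6 at all, so no recomputation happens.

First demand of the output computes:
  C2 = MIN(7, 1) = 1
  B1 = 7 * 1 = 7
  B11 = MAX(7, 7) = 7

After the edit, cleaning proceeds:
  no node depends on C6 at all; the second demand re-runs nothing.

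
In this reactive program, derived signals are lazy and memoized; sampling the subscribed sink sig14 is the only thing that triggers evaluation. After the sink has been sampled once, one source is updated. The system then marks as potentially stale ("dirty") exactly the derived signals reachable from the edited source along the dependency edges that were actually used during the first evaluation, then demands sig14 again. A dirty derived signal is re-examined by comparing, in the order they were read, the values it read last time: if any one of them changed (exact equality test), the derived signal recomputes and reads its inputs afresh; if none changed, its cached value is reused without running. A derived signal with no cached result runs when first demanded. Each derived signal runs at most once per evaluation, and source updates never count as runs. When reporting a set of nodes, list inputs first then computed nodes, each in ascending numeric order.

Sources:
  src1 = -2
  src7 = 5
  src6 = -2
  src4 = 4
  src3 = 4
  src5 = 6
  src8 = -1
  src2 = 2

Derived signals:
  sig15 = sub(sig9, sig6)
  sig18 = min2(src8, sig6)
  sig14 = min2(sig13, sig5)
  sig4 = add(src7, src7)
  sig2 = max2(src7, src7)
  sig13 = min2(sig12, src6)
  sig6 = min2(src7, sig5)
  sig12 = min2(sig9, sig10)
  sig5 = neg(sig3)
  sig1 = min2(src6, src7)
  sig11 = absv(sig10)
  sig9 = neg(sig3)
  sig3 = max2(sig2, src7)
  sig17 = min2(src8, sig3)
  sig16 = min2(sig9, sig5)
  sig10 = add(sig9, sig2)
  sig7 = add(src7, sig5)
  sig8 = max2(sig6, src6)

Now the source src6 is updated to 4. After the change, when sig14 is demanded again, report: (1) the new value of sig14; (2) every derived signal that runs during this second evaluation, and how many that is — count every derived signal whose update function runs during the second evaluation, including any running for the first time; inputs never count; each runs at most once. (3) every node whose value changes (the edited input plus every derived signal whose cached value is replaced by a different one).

Demanding sig14 again yields -5.
1 derived signals run: sig13.
The nodes whose values change: src6.
Note the absorption at sig13: it re-runs yet its value is the same, leaving the output's value untouched.

First demand of the output computes:
  sig2 = max2(5, 5) = 5
  sig3 = max2(5, 5) = 5
  sig5 = neg(5) = -5
  sig9 = neg(5) = -5
  sig10 = add(-5, 5) = 0
  sig12 = min2(-5, 0) = -5
  sig13 = min2(-5, -2) = -5
  sig14 = min2(-5, -5) = -5

After the edit, cleaning proceeds:
  sig13: a read changed (src6 -2->4) — executes, giving -5 — identical to its old value.
  sig14: dirty, but its reads are unchanged (sig13 unchanged, sig5 unchanged); cached -5 stands.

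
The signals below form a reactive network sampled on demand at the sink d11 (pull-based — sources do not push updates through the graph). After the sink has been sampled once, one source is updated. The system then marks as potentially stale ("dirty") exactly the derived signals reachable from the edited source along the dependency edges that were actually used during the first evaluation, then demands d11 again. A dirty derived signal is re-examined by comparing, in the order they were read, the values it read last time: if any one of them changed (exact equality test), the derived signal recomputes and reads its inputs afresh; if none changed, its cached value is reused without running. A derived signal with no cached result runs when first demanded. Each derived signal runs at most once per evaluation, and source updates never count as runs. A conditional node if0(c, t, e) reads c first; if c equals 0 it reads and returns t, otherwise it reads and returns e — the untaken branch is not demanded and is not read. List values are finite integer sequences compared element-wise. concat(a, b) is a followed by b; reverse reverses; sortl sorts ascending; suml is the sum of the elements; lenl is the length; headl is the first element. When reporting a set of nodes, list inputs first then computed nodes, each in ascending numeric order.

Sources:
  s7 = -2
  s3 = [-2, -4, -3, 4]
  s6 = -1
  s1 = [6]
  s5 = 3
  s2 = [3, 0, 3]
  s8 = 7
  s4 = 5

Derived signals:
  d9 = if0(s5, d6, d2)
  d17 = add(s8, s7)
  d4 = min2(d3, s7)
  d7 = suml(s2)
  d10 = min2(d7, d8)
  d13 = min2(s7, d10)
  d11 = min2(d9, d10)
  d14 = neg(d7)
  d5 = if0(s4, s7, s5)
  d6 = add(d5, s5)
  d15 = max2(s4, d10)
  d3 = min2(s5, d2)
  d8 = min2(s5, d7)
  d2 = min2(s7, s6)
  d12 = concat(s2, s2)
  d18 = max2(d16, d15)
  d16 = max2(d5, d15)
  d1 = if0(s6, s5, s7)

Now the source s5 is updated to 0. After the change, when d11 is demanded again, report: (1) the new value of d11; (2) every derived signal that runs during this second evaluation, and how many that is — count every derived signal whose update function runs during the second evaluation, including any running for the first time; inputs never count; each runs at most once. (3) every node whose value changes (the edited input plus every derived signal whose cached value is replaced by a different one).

Initial pass — values computed on the first demand:
  d2 = min2(-2, -1) = -2
  d7 = suml([3, 0, 3]) = 6
  d8 = min2(3, 6) = 3
  d9 = if0(s5=3 -> else branch d2) = -2
  d10 = min2(6, 3) = 3
  d11 = min2(-2, 3) = -2

Second demand — change propagation:
  d5: newly demanded (no cache) — executes and yields 0.
  d6: newly demanded (no cache) — executes and yields 0.
  d8: re-runs because s5 3->0; new result 0.
  d9: re-runs because s5 3->0; new result 0.
  d10: re-runs because d8 3->0; new result 0.
  d11: re-runs because d9 -2->0; d10 3->0; new result 0.

The important point: the flipped condition pulls in fresh nodes; d5, d6 run for the first time.

d11 now evaluates to 0.
Run set: d5, d6, d8, d9, d10, d11 (6 run).
Changed values: s5, d8, d9, d10, d11.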